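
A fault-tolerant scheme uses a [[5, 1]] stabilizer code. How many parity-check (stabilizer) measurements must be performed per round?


For an [[n,k]] stabilizer code:
Number of stabilizer generators = n - k
= 5 - 1
= 4

4


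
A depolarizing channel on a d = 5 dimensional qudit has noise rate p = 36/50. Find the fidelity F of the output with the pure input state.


F = (1-p) + p/d
= (1 - 0.7200) + 0.7200/5
= 0.2800 + 0.1440
= 0.4240

0.4240


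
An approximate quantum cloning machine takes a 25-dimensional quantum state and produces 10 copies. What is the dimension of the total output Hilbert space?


Output space = H^(tensor 10) where dim(H) = 25
dim = 25^10
= 625 (after 2 factors)
= 15625 (after 3 factors)
= 390625 (after 4 factors)
= 9765625 (after 5 factors)
= 244140625 (after 6 factors)
= 6103515625 (after 7 factors)
= 152587890625 (after 8 factors)
= 3814697265625 (after 9 factors)
= 95367431640625 (after 10 factors)
= 95367431640625

95367431640625


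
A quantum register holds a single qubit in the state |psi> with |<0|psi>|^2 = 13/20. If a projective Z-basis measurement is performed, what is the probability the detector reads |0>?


|alpha|^2 = 13/20 = 0.6500
|beta|^2 = 1 - 13/20 = 7/20 = 0.3500
P(|0>) = |alpha|^2 = 0.6500

0.6500


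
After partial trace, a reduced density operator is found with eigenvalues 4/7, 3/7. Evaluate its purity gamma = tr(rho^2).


tr(rho^2) = sum of eigenvalues squared
= (4/7)^2 + (3/7)^2
= (16 + 9) / 49
= 25/49
= 0.5102

0.5102


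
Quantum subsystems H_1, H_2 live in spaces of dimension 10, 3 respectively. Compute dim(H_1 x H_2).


dim(H_1 x H_2) = 10 * 3
= 30

30


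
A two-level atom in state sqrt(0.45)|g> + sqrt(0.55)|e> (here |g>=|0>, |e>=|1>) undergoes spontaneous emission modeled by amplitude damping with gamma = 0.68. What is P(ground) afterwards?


For amplitude damping with parameter gamma on state sqrt(a)|0> + sqrt(b)|1>:
alpha^2 = 0.45, beta^2 = 0.55
P(|0>) = alpha^2 + gamma * beta^2
= 0.45 + 0.68 * 0.55
= 0.45 + 0.3740
= 0.8240

0.8240


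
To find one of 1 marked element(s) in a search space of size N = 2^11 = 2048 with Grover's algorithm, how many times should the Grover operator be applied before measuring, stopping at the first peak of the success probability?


After j Grover iterations the success probability is P(j) = sin^2((2j+1)*theta), where sin(theta) = sqrt(k/N).
N = 2^11 = 2048, k = 1
sin(theta) = sqrt(k/N) = 0.02209708691
theta = arcsin(sqrt(k/N)) = 0.02209888557 rad
P(j) reaches its first maximum when (2j+1)*theta is as close as possible to pi/2, i.e. j = round(pi/(4*theta) - 1/2).
pi/(4*theta) - 1/2 = 35.0402
(For comparison, the common estimate pi/4 * sqrt(N/k) = 35.5431; the exact maximiser is used here.)
Optimal iterations = 35

35


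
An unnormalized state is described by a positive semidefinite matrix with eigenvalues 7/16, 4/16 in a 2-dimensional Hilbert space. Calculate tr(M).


tr(M) = sum of eigenvalues
= 7/16 + 4/16
= 11/16
= 0.6875

0.6875


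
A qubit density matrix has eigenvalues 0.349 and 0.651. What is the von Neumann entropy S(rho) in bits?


S = -p*log2(p) - (1-p)*log2(1-p)
p = 0.3490, 1-p = 0.6510
= -0.3490 * log2(0.3490) - 0.6510 * log2(0.6510)
= -(-0.5300) - (-0.4031)
= 0.9332

0.9332


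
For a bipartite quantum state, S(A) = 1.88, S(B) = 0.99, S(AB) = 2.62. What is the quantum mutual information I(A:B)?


I(A:B) = S(A) + S(B) - S(AB)
= 1.88 + 0.99 - 2.62
= 0.2500

0.2500


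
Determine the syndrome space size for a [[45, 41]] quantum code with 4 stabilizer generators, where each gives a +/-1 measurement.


Each stabilizer generator gives a binary (+1 or -1) measurement outcome.
With 4 independent generators:
Total syndromes = 2^4
= 16

16


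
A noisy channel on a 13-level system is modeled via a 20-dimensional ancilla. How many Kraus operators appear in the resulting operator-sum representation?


Tracing out the environment in an orthonormal basis {|i>_E} gives Kraus operators K_i = <i|_E U |0>_E.
Number of Kraus operators = dim(H_env) = d_env
= 20

20


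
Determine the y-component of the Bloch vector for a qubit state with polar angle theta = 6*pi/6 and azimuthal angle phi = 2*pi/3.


theta = 3.1416, phi = 2.0944
r_y = sin(theta)*sin(phi) = 0.0000 * 0.8660
r_y = 0.0000

0.0000


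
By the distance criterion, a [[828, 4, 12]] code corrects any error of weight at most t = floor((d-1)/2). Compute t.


Code parameters: [[828, 4, 12]], distance d = 12.
Number of correctable errors = floor((d-1)/2)
= floor((12 - 1)/2)
= floor(11/2)
= 5

5


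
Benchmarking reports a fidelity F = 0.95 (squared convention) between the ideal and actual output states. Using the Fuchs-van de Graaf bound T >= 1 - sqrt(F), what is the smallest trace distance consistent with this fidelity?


Fuchs-van de Graaf (squared-fidelity convention): 1 - sqrt(F) <= T <= sqrt(1 - F).
Lower bound: T >= 1 - sqrt(F)
sqrt(F) = sqrt(0.95) = 0.9747
T >= 1 - 0.9747
T >= 0.0253

0.0253


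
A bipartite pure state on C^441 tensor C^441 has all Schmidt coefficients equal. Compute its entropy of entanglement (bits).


For a maximally entangled state in d x d:
S = log2(d) = log2(441)
= 8.7846

8.7846


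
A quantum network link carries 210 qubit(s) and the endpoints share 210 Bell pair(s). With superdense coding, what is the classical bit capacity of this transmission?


Superdense coding allows 2 classical bits per shared entangled pair.
210 pair(s) -> 2 * 210 = 420 classical bits

420


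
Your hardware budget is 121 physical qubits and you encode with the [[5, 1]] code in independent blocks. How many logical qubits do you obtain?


Each code block uses 5 physical qubits for 1 logical qubit(s).
Number of complete blocks = floor(121 / 5) = 24
Logical qubits = 24 * 1
= 24

24


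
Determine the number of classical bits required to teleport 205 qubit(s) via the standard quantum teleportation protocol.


Quantum teleportation requires 2 classical bits per qubit teleported.
205 qubit(s) -> 2 * 205 = 410 classical bits

410


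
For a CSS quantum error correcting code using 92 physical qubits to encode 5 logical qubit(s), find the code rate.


Code rate R = k/n
= 5/92
= 0.0543

0.0543


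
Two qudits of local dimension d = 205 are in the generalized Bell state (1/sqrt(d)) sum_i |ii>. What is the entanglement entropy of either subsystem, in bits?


For a maximally entangled state in d x d:
S = log2(d) = log2(205)
= 7.6795

7.6795


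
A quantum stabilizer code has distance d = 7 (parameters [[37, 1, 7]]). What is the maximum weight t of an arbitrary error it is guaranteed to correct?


Code parameters: [[37, 1, 7]], distance d = 7.
Number of correctable errors = floor((d-1)/2)
= floor((7 - 1)/2)
= floor(6/2)
= 3

3


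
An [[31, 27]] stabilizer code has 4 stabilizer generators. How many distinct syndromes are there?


Each stabilizer generator gives a binary (+1 or -1) measurement outcome.
With 4 independent generators:
Total syndromes = 2^4
= 16

16


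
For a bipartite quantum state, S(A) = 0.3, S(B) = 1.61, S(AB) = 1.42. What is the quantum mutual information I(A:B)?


I(A:B) = S(A) + S(B) - S(AB)
= 0.3 + 1.61 - 1.42
= 0.4900

0.4900


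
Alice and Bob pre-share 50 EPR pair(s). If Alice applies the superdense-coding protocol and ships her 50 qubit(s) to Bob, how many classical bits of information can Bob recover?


Superdense coding allows 2 classical bits per shared entangled pair.
50 pair(s) -> 2 * 50 = 100 classical bits

100


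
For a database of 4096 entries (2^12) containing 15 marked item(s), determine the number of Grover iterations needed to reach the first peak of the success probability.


After j Grover iterations the success probability is P(j) = sin^2((2j+1)*theta), where sin(theta) = sqrt(k/N).
N = 2^12 = 4096, k = 15
sin(theta) = sqrt(k/N) = 0.06051536478
theta = arcsin(sqrt(k/N)) = 0.06055236143 rad
P(j) reaches its first maximum when (2j+1)*theta is as close as possible to pi/2, i.e. j = round(pi/(4*theta) - 1/2).
pi/(4*theta) - 1/2 = 12.4706
(For comparison, the common estimate pi/4 * sqrt(N/k) = 12.9785; the exact maximiser is used here.)
Optimal iterations = 12

12


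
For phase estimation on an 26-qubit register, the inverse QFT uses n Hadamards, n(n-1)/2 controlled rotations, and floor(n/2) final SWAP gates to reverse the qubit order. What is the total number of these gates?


Hadamard gates: 26
Controlled rotations: n*(n-1)/2 = 26*25/2 = 325
SWAP gates: floor(n/2) = floor(26/2) = 13
Total = 26 + 325 + 13
= 364

364


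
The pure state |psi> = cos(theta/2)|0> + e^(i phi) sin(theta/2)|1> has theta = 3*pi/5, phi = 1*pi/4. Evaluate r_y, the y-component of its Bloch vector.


theta = 1.8850, phi = 0.7854
r_y = sin(theta)*sin(phi) = 0.9511 * 0.7071
r_y = 0.6725

0.6725


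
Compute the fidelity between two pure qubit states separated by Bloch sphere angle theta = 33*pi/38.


For states separated by angle theta on Bloch sphere:
F = cos^2(theta/2)
theta = 33*pi/38 = 2.7282
theta/2 = 1.3641
cos(theta/2) = 0.2052
F = 0.0421

0.0421


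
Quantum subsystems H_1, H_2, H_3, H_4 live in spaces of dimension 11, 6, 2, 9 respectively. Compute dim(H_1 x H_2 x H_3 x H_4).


dim(H_1 x H_2 x H_3 x H_4) = 11 * 6 * 2 * 9
= 66 * 2 * 9
= 132 * 9
= 1188

1188


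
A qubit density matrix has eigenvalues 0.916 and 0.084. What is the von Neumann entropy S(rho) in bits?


S = -p*log2(p) - (1-p)*log2(1-p)
p = 0.9160, 1-p = 0.0840
= -0.9160 * log2(0.9160) - 0.0840 * log2(0.0840)
= -(-0.1159) - (-0.3002)
= 0.4161

0.4161


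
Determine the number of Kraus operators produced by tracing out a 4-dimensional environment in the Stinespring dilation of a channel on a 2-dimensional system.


Tracing out the environment in an orthonormal basis {|i>_E} gives Kraus operators K_i = <i|_E U |0>_E.
Number of Kraus operators = dim(H_env) = d_env
= 4

4


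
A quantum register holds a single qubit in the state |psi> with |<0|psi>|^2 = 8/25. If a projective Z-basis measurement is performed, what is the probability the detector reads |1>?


|alpha|^2 = 8/25 = 0.3200
|beta|^2 = 1 - 8/25 = 17/25 = 0.6800
P(|1>) = |beta|^2 = 0.6800

0.6800


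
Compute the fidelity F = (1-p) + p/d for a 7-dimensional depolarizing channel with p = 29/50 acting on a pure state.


F = (1-p) + p/d
= (1 - 0.5800) + 0.5800/7
= 0.4200 + 0.0829
= 0.5029

0.5029


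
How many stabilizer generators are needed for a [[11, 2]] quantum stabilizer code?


For an [[n,k]] stabilizer code:
Number of stabilizer generators = n - k
= 11 - 2
= 9

9


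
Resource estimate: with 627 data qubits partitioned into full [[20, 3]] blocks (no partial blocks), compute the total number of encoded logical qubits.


Each code block uses 20 physical qubits for 3 logical qubit(s).
Number of complete blocks = floor(627 / 20) = 31
Logical qubits = 31 * 3
= 93

93


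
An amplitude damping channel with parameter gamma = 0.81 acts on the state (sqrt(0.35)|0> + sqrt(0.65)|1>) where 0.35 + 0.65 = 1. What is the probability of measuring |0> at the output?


For amplitude damping with parameter gamma on state sqrt(a)|0> + sqrt(b)|1>:
alpha^2 = 0.35, beta^2 = 0.65
P(|0>) = alpha^2 + gamma * beta^2
= 0.35 + 0.81 * 0.65
= 0.35 + 0.5265
= 0.8765

0.8765


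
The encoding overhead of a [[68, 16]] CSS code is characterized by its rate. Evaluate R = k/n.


Code rate R = k/n
= 16/68
= 0.2353

0.2353


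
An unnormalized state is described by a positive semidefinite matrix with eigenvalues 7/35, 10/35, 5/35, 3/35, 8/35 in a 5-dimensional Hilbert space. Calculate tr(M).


tr(M) = sum of eigenvalues
= 7/35 + 10/35 + 5/35 + 3/35 + 8/35
= 33/35
= 0.9429

0.9429


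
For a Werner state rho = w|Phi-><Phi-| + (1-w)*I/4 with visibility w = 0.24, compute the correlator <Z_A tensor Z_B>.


|Phi-> = (|00> - |11>)/sqrt(2)
For the pure Bell state, <Z_A Z_B> = +1 (Bell-state Pauli correlator).
The maximally-mixed part I/4 has tr(I/4 * P tensor P) = 0 for any traceless Pauli P.
So <Z_A Z_B>_rho = w * (+1) + (1 - w) * 0
= 0.24 * (+1)
= 0.2400

0.2400


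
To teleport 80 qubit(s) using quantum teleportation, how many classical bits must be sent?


Quantum teleportation requires 2 classical bits per qubit teleported.
80 qubit(s) -> 2 * 80 = 160 classical bits

160


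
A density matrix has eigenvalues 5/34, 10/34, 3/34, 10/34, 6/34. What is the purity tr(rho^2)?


tr(rho^2) = sum of eigenvalues squared
= (5/34)^2 + (10/34)^2 + (3/34)^2 + (10/34)^2 + (6/34)^2
= (25 + 100 + 9 + 100 + 36) / 1156
= 270/1156
= 0.2336

0.2336


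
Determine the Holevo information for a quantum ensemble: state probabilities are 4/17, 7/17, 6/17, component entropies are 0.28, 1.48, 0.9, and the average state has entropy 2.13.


chi = S(rho) - sum_i p_i * S(rho_i)
Weighted entropy = 4/17 * 0.28 + 7/17 * 1.48 + 6/17 * 0.9
= 0.9929
chi = 2.13 - 0.9929
= 1.1371

1.1371


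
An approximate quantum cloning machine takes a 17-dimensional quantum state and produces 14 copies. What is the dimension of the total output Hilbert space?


Output space = H^(tensor 14) where dim(H) = 17
dim = 17^14
= 289 (after 2 factors)
= 4913 (after 3 factors)
= 83521 (after 4 factors)
= 1419857 (after 5 factors)
= 24137569 (after 6 factors)
= 410338673 (after 7 factors)
= 6975757441 (after 8 factors)
= 118587876497 (after 9 factors)
= 2015993900449 (after 10 factors)
= 34271896307633 (after 11 factors)
= 582622237229761 (after 12 factors)
= 9904578032905937 (after 13 factors)
= 168377826559400929 (after 14 factors)
= 168377826559400929

168377826559400929


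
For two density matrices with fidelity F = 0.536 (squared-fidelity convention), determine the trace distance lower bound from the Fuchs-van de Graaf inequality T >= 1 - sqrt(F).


Fuchs-van de Graaf (squared-fidelity convention): 1 - sqrt(F) <= T <= sqrt(1 - F).
Lower bound: T >= 1 - sqrt(F)
sqrt(F) = sqrt(0.536) = 0.7321
T >= 1 - 0.7321
T >= 0.2679

0.2679


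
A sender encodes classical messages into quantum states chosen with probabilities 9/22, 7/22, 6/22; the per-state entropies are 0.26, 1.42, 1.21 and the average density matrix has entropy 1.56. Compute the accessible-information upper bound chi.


chi = S(rho) - sum_i p_i * S(rho_i)
Weighted entropy = 9/22 * 0.26 + 7/22 * 1.42 + 6/22 * 1.21
= 0.8882
chi = 1.56 - 0.8882
= 0.6718

0.6718


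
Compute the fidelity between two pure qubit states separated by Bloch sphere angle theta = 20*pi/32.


For states separated by angle theta on Bloch sphere:
F = cos^2(theta/2)
theta = 20*pi/32 = 1.9635
theta/2 = 0.9817
cos(theta/2) = 0.5556
F = 0.3087

0.3087


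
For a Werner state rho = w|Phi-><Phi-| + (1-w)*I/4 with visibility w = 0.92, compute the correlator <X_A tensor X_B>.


|Phi-> = (|00> - |11>)/sqrt(2)
For the pure Bell state, <X_A X_B> = -1 (Bell-state Pauli correlator).
The maximally-mixed part I/4 has tr(I/4 * P tensor P) = 0 for any traceless Pauli P.
So <X_A X_B>_rho = w * (-1) + (1 - w) * 0
= 0.92 * (-1)
= -0.9200

-0.9200


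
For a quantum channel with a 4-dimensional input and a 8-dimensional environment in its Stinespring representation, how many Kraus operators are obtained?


Tracing out the environment in an orthonormal basis {|i>_E} gives Kraus operators K_i = <i|_E U |0>_E.
Number of Kraus operators = dim(H_env) = d_env
= 8

8


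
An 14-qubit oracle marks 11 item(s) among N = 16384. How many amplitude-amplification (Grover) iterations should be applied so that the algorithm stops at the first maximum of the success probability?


After j Grover iterations the success probability is P(j) = sin^2((2j+1)*theta), where sin(theta) = sqrt(k/N).
N = 2^14 = 16384, k = 11
sin(theta) = sqrt(k/N) = 0.02591113117
theta = arcsin(sqrt(k/N)) = 0.02591403145 rad
P(j) reaches its first maximum when (2j+1)*theta is as close as possible to pi/2, i.e. j = round(pi/(4*theta) - 1/2).
pi/(4*theta) - 1/2 = 29.8078
(For comparison, the common estimate pi/4 * sqrt(N/k) = 30.3112; the exact maximiser is used here.)
Optimal iterations = 30

30


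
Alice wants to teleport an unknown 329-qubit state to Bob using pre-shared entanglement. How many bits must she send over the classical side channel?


Quantum teleportation requires 2 classical bits per qubit teleported.
329 qubit(s) -> 2 * 329 = 658 classical bits

658


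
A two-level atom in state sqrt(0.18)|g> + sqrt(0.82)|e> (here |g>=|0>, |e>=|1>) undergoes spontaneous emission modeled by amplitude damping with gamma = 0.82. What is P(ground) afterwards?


For amplitude damping with parameter gamma on state sqrt(a)|0> + sqrt(b)|1>:
alpha^2 = 0.18, beta^2 = 0.82
P(|0>) = alpha^2 + gamma * beta^2
= 0.18 + 0.82 * 0.82
= 0.18 + 0.6724
= 0.8524

0.8524


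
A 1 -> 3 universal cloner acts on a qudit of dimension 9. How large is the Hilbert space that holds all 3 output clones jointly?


Output space = H^(tensor 3) where dim(H) = 9
dim = 9^3
= 81 (after 2 factors)
= 729 (after 3 factors)
= 729

729


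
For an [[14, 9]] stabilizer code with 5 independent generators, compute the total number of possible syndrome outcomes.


Each stabilizer generator gives a binary (+1 or -1) measurement outcome.
With 5 independent generators:
Total syndromes = 2^5
= 32

32


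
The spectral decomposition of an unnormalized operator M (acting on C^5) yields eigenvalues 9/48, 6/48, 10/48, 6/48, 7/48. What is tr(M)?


tr(M) = sum of eigenvalues
= 9/48 + 6/48 + 10/48 + 6/48 + 7/48
= 38/48
= 0.7917

0.7917


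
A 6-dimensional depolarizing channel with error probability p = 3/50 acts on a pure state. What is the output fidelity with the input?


F = (1-p) + p/d
= (1 - 0.0600) + 0.0600/6
= 0.9400 + 0.0100
= 0.9500

0.9500


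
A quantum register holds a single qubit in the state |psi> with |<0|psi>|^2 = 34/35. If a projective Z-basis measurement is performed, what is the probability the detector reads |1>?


|alpha|^2 = 34/35 = 0.9714
|beta|^2 = 1 - 34/35 = 1/35 = 0.0286
P(|1>) = |beta|^2 = 0.0286

0.0286


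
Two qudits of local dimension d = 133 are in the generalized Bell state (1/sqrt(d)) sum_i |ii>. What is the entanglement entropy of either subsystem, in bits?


For a maximally entangled state in d x d:
S = log2(d) = log2(133)
= 7.0553

7.0553


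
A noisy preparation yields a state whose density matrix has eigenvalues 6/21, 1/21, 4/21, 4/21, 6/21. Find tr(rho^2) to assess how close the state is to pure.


tr(rho^2) = sum of eigenvalues squared
= (6/21)^2 + (1/21)^2 + (4/21)^2 + (4/21)^2 + (6/21)^2
= (36 + 1 + 16 + 16 + 36) / 441
= 105/441
= 0.2381

0.2381


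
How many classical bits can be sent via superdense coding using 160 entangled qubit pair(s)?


Superdense coding allows 2 classical bits per shared entangled pair.
160 pair(s) -> 2 * 160 = 320 classical bits

320


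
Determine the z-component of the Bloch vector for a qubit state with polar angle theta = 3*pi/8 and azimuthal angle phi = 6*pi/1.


theta = 1.1781, phi = 18.8496
r_z = cos(theta) = 0.3827

0.3827


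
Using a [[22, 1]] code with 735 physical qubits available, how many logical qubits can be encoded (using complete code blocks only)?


Each code block uses 22 physical qubits for 1 logical qubit(s).
Number of complete blocks = floor(735 / 22) = 33
Logical qubits = 33 * 1
= 33

33


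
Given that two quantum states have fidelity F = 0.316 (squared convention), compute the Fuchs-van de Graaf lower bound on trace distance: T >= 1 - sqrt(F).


Fuchs-van de Graaf (squared-fidelity convention): 1 - sqrt(F) <= T <= sqrt(1 - F).
Lower bound: T >= 1 - sqrt(F)
sqrt(F) = sqrt(0.316) = 0.5621
T >= 1 - 0.5621
T >= 0.4379

0.4379


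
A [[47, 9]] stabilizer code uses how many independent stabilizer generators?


For an [[n,k]] stabilizer code:
Number of stabilizer generators = n - k
= 47 - 9
= 38

38


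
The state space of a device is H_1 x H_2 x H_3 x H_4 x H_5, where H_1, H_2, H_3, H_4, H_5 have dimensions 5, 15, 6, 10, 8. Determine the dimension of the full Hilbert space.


dim(H_1 x H_2 x H_3 x H_4 x H_5) = 5 * 15 * 6 * 10 * 8
= 75 * 6 * 10 * 8
= 450 * 10 * 8
= 4500 * 8
= 36000

36000


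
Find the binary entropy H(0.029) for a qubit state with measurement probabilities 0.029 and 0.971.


S = -p*log2(p) - (1-p)*log2(1-p)
p = 0.0290, 1-p = 0.9710
= -0.0290 * log2(0.0290) - 0.9710 * log2(0.9710)
= -(-0.1481) - (-0.0412)
= 0.1894

0.1894


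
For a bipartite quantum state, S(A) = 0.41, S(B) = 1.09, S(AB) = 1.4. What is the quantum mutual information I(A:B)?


I(A:B) = S(A) + S(B) - S(AB)
= 0.41 + 1.09 - 1.4
= 0.1000

0.1000


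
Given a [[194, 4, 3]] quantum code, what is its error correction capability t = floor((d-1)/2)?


Code parameters: [[194, 4, 3]], distance d = 3.
Number of correctable errors = floor((d-1)/2)
= floor((3 - 1)/2)
= floor(2/2)
= 1

1


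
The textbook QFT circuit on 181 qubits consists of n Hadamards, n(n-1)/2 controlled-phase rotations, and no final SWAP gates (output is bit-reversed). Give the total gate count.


Hadamard gates: 181
Controlled rotations: n*(n-1)/2 = 181*180/2 = 16290
SWAP gates: 0 (omitted)
Total = 181 + 16290
= 16471

16471


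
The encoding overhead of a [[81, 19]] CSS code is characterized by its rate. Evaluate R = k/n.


Code rate R = k/n
= 19/81
= 0.2346

0.2346


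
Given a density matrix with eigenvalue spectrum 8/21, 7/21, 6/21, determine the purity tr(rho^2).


tr(rho^2) = sum of eigenvalues squared
= (8/21)^2 + (7/21)^2 + (6/21)^2
= (64 + 49 + 36) / 441
= 149/441
= 0.3379

0.3379


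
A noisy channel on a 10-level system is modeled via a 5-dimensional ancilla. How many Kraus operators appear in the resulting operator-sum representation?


Tracing out the environment in an orthonormal basis {|i>_E} gives Kraus operators K_i = <i|_E U |0>_E.
Number of Kraus operators = dim(H_env) = d_env
= 5

5


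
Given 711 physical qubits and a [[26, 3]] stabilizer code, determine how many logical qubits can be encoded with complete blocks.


Each code block uses 26 physical qubits for 3 logical qubit(s).
Number of complete blocks = floor(711 / 26) = 27
Logical qubits = 27 * 3
= 81

81


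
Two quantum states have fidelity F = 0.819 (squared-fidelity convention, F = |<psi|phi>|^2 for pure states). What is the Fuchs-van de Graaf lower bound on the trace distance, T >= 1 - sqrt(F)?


Fuchs-van de Graaf (squared-fidelity convention): 1 - sqrt(F) <= T <= sqrt(1 - F).
Lower bound: T >= 1 - sqrt(F)
sqrt(F) = sqrt(0.819) = 0.9050
T >= 1 - 0.9050
T >= 0.0950

0.0950


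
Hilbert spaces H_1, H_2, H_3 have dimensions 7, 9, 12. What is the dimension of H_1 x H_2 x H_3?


dim(H_1 x H_2 x H_3) = 7 * 9 * 12
= 63 * 12
= 756

756


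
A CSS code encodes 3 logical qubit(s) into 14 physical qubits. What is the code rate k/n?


Code rate R = k/n
= 3/14
= 0.2143

0.2143


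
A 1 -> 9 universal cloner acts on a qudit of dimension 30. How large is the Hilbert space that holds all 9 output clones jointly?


Output space = H^(tensor 9) where dim(H) = 30
dim = 30^9
= 900 (after 2 factors)
= 27000 (after 3 factors)
= 810000 (after 4 factors)
= 24300000 (after 5 factors)
= 729000000 (after 6 factors)
= 21870000000 (after 7 factors)
= 656100000000 (after 8 factors)
= 19683000000000 (after 9 factors)
= 19683000000000

19683000000000


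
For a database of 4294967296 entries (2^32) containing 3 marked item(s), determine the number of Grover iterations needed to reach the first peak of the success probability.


After j Grover iterations the success probability is P(j) = sin^2((2j+1)*theta), where sin(theta) = sqrt(k/N).
N = 2^32 = 4294967296, k = 3
sin(theta) = sqrt(k/N) = 2.642899792e-05
theta = arcsin(sqrt(k/N)) = 2.642899792e-05 rad
P(j) reaches its first maximum when (2j+1)*theta is as close as possible to pi/2, i.e. j = round(pi/(4*theta) - 1/2).
pi/(4*theta) - 1/2 = 29716.7888
(For comparison, the common estimate pi/4 * sqrt(N/k) = 29717.2888; the exact maximiser is used here.)
Optimal iterations = 29717

29717


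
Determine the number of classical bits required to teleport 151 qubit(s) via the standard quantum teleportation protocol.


Quantum teleportation requires 2 classical bits per qubit teleported.
151 qubit(s) -> 2 * 151 = 302 classical bits

302


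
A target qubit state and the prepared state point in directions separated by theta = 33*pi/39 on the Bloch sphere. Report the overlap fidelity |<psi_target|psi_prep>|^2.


For states separated by angle theta on Bloch sphere:
F = cos^2(theta/2)
theta = 33*pi/39 = 2.6583
theta/2 = 1.3291
cos(theta/2) = 0.2393
F = 0.0573

0.0573


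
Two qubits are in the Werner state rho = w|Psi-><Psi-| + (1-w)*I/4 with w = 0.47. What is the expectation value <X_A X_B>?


|Psi-> = (|01> - |10>)/sqrt(2)
For the pure Bell state, <X_A X_B> = -1 (Bell-state Pauli correlator).
The maximally-mixed part I/4 has tr(I/4 * P tensor P) = 0 for any traceless Pauli P.
So <X_A X_B>_rho = w * (-1) + (1 - w) * 0
= 0.47 * (-1)
= -0.4700

-0.4700


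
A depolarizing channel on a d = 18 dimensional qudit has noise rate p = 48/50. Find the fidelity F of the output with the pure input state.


F = (1-p) + p/d
= (1 - 0.9600) + 0.9600/18
= 0.0400 + 0.0533
= 0.0933

0.0933


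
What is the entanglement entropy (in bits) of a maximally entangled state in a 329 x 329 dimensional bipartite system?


For a maximally entangled state in d x d:
S = log2(d) = log2(329)
= 8.3619

8.3619


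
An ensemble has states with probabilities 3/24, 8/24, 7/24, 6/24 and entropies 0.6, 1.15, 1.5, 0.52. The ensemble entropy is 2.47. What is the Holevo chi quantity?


chi = S(rho) - sum_i p_i * S(rho_i)
Weighted entropy = 3/24 * 0.6 + 8/24 * 1.15 + 7/24 * 1.5 + 6/24 * 0.52
= 1.0258
chi = 2.47 - 1.0258
= 1.4442

1.4442


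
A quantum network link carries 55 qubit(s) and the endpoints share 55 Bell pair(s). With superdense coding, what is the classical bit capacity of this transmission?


Superdense coding allows 2 classical bits per shared entangled pair.
55 pair(s) -> 2 * 55 = 110 classical bits

110


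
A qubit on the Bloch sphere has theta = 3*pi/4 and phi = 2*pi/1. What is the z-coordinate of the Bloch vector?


theta = 2.3562, phi = 6.2832
r_z = cos(theta) = -0.7071

-0.7071


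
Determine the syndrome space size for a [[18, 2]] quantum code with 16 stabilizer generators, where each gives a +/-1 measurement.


Each stabilizer generator gives a binary (+1 or -1) measurement outcome.
With 16 independent generators:
Total syndromes = 2^16
= 65536

65536


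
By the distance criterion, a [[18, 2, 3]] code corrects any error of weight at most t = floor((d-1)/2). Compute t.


Code parameters: [[18, 2, 3]], distance d = 3.
Number of correctable errors = floor((d-1)/2)
= floor((3 - 1)/2)
= floor(2/2)
= 1

1


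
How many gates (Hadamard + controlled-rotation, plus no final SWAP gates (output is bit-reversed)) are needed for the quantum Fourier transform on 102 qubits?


Hadamard gates: 102
Controlled rotations: n*(n-1)/2 = 102*101/2 = 5151
SWAP gates: 0 (omitted)
Total = 102 + 5151
= 5253

5253


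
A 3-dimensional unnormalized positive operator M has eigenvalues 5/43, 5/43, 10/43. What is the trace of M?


tr(M) = sum of eigenvalues
= 5/43 + 5/43 + 10/43
= 20/43
= 0.4651

0.4651


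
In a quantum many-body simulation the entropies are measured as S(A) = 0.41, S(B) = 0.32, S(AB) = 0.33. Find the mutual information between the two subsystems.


I(A:B) = S(A) + S(B) - S(AB)
= 0.41 + 0.32 - 0.33
= 0.4000

0.4000


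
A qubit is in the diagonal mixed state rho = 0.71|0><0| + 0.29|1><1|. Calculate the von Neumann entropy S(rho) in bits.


S = -p*log2(p) - (1-p)*log2(1-p)
p = 0.7100, 1-p = 0.2900
= -0.7100 * log2(0.7100) - 0.2900 * log2(0.2900)
= -(-0.3508) - (-0.5179)
= 0.8687

0.8687


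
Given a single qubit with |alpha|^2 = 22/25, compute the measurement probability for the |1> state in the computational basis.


|alpha|^2 = 22/25 = 0.8800
|beta|^2 = 1 - 22/25 = 3/25 = 0.1200
P(|1>) = |beta|^2 = 0.1200

0.1200


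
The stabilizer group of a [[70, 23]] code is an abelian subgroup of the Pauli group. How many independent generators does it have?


For an [[n,k]] stabilizer code:
Number of stabilizer generators = n - k
= 70 - 23
= 47

47


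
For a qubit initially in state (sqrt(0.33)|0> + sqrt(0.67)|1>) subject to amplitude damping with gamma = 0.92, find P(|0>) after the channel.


For amplitude damping with parameter gamma on state sqrt(a)|0> + sqrt(b)|1>:
alpha^2 = 0.33, beta^2 = 0.67
P(|0>) = alpha^2 + gamma * beta^2
= 0.33 + 0.92 * 0.67
= 0.33 + 0.6164
= 0.9464

0.9464


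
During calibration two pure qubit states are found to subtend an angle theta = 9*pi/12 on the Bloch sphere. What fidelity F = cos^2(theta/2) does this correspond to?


For states separated by angle theta on Bloch sphere:
F = cos^2(theta/2)
theta = 9*pi/12 = 2.3562
theta/2 = 1.1781
cos(theta/2) = 0.3827
F = 0.1464

0.1464


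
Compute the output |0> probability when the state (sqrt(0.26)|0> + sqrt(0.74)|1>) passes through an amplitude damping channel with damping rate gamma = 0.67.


For amplitude damping with parameter gamma on state sqrt(a)|0> + sqrt(b)|1>:
alpha^2 = 0.26, beta^2 = 0.74
P(|0>) = alpha^2 + gamma * beta^2
= 0.26 + 0.67 * 0.74
= 0.26 + 0.4958
= 0.7558

0.7558


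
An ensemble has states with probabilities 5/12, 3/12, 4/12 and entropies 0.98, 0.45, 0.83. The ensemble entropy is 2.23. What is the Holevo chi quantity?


chi = S(rho) - sum_i p_i * S(rho_i)
Weighted entropy = 5/12 * 0.98 + 3/12 * 0.45 + 4/12 * 0.83
= 0.7975
chi = 2.23 - 0.7975
= 1.4325

1.4325


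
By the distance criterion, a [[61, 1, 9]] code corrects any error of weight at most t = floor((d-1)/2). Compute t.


Code parameters: [[61, 1, 9]], distance d = 9.
Number of correctable errors = floor((d-1)/2)
= floor((9 - 1)/2)
= floor(8/2)
= 4

4


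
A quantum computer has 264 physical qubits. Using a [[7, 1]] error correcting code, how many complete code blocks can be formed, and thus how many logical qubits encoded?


Each code block uses 7 physical qubits for 1 logical qubit(s).
Number of complete blocks = floor(264 / 7) = 37
Logical qubits = 37 * 1
= 37

37


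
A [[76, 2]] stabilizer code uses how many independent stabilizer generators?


For an [[n,k]] stabilizer code:
Number of stabilizer generators = n - k
= 76 - 2
= 74

74


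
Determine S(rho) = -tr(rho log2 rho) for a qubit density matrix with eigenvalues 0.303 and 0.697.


S = -p*log2(p) - (1-p)*log2(1-p)
p = 0.3030, 1-p = 0.6970
= -0.3030 * log2(0.3030) - 0.6970 * log2(0.6970)
= -(-0.5220) - (-0.3630)
= 0.8849

0.8849


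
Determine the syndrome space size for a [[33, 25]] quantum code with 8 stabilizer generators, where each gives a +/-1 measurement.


Each stabilizer generator gives a binary (+1 or -1) measurement outcome.
With 8 independent generators:
Total syndromes = 2^8
= 256

256


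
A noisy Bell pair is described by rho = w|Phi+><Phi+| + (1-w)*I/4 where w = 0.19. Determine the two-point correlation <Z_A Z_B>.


|Phi+> = (|00> + |11>)/sqrt(2)
For the pure Bell state, <Z_A Z_B> = +1 (Bell-state Pauli correlator).
The maximally-mixed part I/4 has tr(I/4 * P tensor P) = 0 for any traceless Pauli P.
So <Z_A Z_B>_rho = w * (+1) + (1 - w) * 0
= 0.19 * (+1)
= 0.1900

0.1900


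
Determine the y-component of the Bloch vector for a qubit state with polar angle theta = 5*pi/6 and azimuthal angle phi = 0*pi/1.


theta = 2.6180, phi = 0.0000
r_y = sin(theta)*sin(phi) = 0.5000 * 0.0000
r_y = 0.0000

0.0000


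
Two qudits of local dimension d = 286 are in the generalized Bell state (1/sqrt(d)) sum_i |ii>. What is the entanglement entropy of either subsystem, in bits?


For a maximally entangled state in d x d:
S = log2(d) = log2(286)
= 8.1599

8.1599


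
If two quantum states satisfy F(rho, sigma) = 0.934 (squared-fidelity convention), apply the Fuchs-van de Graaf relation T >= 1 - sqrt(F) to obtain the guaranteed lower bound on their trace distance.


Fuchs-van de Graaf (squared-fidelity convention): 1 - sqrt(F) <= T <= sqrt(1 - F).
Lower bound: T >= 1 - sqrt(F)
sqrt(F) = sqrt(0.934) = 0.9664
T >= 1 - 0.9664
T >= 0.0336

0.0336


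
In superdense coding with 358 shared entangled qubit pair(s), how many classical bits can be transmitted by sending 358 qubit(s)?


Superdense coding allows 2 classical bits per shared entangled pair.
358 pair(s) -> 2 * 358 = 716 classical bits

716


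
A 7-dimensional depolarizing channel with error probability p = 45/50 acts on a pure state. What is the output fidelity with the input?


F = (1-p) + p/d
= (1 - 0.9000) + 0.9000/7
= 0.1000 + 0.1286
= 0.2286

0.2286


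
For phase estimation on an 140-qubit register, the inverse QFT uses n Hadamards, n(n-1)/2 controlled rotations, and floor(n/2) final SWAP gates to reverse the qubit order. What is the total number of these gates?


Hadamard gates: 140
Controlled rotations: n*(n-1)/2 = 140*139/2 = 9730
SWAP gates: floor(n/2) = floor(140/2) = 70
Total = 140 + 9730 + 70
= 9940

9940


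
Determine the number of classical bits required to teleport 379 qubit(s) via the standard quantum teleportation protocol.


Quantum teleportation requires 2 classical bits per qubit teleported.
379 qubit(s) -> 2 * 379 = 758 classical bits

758


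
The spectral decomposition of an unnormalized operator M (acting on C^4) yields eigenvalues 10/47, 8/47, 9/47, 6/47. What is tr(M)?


tr(M) = sum of eigenvalues
= 10/47 + 8/47 + 9/47 + 6/47
= 33/47
= 0.7021

0.7021


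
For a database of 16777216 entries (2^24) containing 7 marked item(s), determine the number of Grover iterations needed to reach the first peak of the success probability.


After j Grover iterations the success probability is P(j) = sin^2((2j+1)*theta), where sin(theta) = sqrt(k/N).
N = 2^24 = 16777216, k = 7
sin(theta) = sqrt(k/N) = 0.0006459353787
theta = arcsin(sqrt(k/N)) = 0.0006459354236 rad
P(j) reaches its first maximum when (2j+1)*theta is as close as possible to pi/2, i.e. j = round(pi/(4*theta) - 1/2).
pi/(4*theta) - 1/2 = 1215.4082
(For comparison, the common estimate pi/4 * sqrt(N/k) = 1215.9083; the exact maximiser is used here.)
Optimal iterations = 1215

1215


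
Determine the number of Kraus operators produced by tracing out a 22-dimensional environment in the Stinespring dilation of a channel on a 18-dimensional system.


Tracing out the environment in an orthonormal basis {|i>_E} gives Kraus operators K_i = <i|_E U |0>_E.
Number of Kraus operators = dim(H_env) = d_env
= 22

22


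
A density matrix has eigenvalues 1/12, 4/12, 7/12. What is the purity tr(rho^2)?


tr(rho^2) = sum of eigenvalues squared
= (1/12)^2 + (4/12)^2 + (7/12)^2
= (1 + 16 + 49) / 144
= 66/144
= 0.4583

0.4583


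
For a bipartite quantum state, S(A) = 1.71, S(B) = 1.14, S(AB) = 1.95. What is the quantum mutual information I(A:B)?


I(A:B) = S(A) + S(B) - S(AB)
= 1.71 + 1.14 - 1.95
= 0.9000

0.9000


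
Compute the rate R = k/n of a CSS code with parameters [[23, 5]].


Code rate R = k/n
= 5/23
= 0.2174

0.2174


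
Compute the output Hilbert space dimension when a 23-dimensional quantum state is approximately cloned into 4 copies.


Output space = H^(tensor 4) where dim(H) = 23
dim = 23^4
= 529 (after 2 factors)
= 12167 (after 3 factors)
= 279841 (after 4 factors)
= 279841

279841


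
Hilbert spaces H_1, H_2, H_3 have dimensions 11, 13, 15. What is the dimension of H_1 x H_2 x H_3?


dim(H_1 x H_2 x H_3) = 11 * 13 * 15
= 143 * 15
= 2145

2145


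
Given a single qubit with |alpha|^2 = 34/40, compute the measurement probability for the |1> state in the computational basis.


|alpha|^2 = 34/40 = 0.8500
|beta|^2 = 1 - 34/40 = 6/40 = 0.1500
P(|1>) = |beta|^2 = 0.1500

0.1500


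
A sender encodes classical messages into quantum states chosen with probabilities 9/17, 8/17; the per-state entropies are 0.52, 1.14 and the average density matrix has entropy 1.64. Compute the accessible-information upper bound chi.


chi = S(rho) - sum_i p_i * S(rho_i)
Weighted entropy = 9/17 * 0.52 + 8/17 * 1.14
= 0.8118
chi = 1.64 - 0.8118
= 0.8282

0.8282


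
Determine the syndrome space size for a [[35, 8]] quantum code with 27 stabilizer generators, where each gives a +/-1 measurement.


Each stabilizer generator gives a binary (+1 or -1) measurement outcome.
With 27 independent generators:
Total syndromes = 2^27
= 134217728

134217728


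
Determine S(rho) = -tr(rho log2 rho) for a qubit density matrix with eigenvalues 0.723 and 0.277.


S = -p*log2(p) - (1-p)*log2(1-p)
p = 0.7230, 1-p = 0.2770
= -0.7230 * log2(0.7230) - 0.2770 * log2(0.2770)
= -(-0.3383) - (-0.5130)
= 0.8513

0.8513


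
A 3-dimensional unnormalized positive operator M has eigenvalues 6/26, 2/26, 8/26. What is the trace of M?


tr(M) = sum of eigenvalues
= 6/26 + 2/26 + 8/26
= 16/26
= 0.6154

0.6154


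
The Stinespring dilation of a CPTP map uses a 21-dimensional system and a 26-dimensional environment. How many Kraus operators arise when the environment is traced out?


Tracing out the environment in an orthonormal basis {|i>_E} gives Kraus operators K_i = <i|_E U |0>_E.
Number of Kraus operators = dim(H_env) = d_env
= 26

26


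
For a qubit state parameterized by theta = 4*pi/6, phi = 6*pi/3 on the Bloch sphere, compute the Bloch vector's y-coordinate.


theta = 2.0944, phi = 6.2832
r_y = sin(theta)*sin(phi) = 0.8660 * 0.0000
r_y = 0.0000

0.0000


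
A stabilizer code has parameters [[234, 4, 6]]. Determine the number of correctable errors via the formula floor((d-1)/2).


Code parameters: [[234, 4, 6]], distance d = 6.
Number of correctable errors = floor((d-1)/2)
= floor((6 - 1)/2)
= floor(5/2)
= 2

2


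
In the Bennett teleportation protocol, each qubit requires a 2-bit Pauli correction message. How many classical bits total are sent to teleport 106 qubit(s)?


Quantum teleportation requires 2 classical bits per qubit teleported.
106 qubit(s) -> 2 * 106 = 212 classical bits

212


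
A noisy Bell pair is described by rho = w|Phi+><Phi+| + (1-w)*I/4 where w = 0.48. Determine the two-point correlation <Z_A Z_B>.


|Phi+> = (|00> + |11>)/sqrt(2)
For the pure Bell state, <Z_A Z_B> = +1 (Bell-state Pauli correlator).
The maximally-mixed part I/4 has tr(I/4 * P tensor P) = 0 for any traceless Pauli P.
So <Z_A Z_B>_rho = w * (+1) + (1 - w) * 0
= 0.48 * (+1)
= 0.4800

0.4800


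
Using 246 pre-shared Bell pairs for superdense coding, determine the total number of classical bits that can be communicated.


Superdense coding allows 2 classical bits per shared entangled pair.
246 pair(s) -> 2 * 246 = 492 classical bits

492


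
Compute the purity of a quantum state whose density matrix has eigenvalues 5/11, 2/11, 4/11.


tr(rho^2) = sum of eigenvalues squared
= (5/11)^2 + (2/11)^2 + (4/11)^2
= (25 + 4 + 16) / 121
= 45/121
= 0.3719

0.3719


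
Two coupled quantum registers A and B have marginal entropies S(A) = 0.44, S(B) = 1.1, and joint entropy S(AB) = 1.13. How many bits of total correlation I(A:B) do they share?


I(A:B) = S(A) + S(B) - S(AB)
= 0.44 + 1.1 - 1.13
= 0.4100

0.4100


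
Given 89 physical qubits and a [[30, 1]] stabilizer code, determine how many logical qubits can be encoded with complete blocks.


Each code block uses 30 physical qubits for 1 logical qubit(s).
Number of complete blocks = floor(89 / 30) = 2
Logical qubits = 2 * 1
= 2

2


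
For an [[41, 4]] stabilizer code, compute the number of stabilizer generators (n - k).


For an [[n,k]] stabilizer code:
Number of stabilizer generators = n - k
= 41 - 4
= 37

37


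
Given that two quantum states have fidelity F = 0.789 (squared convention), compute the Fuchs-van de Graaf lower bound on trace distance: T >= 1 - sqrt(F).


Fuchs-van de Graaf (squared-fidelity convention): 1 - sqrt(F) <= T <= sqrt(1 - F).
Lower bound: T >= 1 - sqrt(F)
sqrt(F) = sqrt(0.789) = 0.8883
T >= 1 - 0.8883
T >= 0.1117

0.1117
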